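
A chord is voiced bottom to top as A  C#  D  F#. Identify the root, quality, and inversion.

D major seventh, second inversion

The pitch classes A, C#, D, F# arrange in thirds as D–F#–A–C#: a D major seventh chord.
A is the fifth of D major seventh; fifth in the bass means second inversion (figured bass 4/3).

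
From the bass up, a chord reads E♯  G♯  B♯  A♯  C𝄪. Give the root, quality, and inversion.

A# dominant ninth, second inversion

The distinct note names are E#, G#, B#, A#, C##. Stacked in thirds they read A#–C##–E#–G#–B#, which is a dominant ninth chord on A#.
With the fifth (E#) in the bass, the chord is in second inversion.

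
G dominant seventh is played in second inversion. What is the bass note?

D

The fifth of G dominant seventh (G–B–D–F) is D; that is the bass in second inversion.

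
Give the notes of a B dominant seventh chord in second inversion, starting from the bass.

The chord tones are B–D#–F#–A. With the fifth (F#) lowest for second inversion: F#, A, B, D#.

F#, A, B, D#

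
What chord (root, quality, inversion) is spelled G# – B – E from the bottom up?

E major, first inversion

The pitch classes G#, B, E arrange in thirds as E–G#–B: an E major triad.
The lowest note is G#, the third of the chord, so this is first inversion (figured bass 6).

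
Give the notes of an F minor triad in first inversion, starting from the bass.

Ab, C, F

The chord tones are F–Ab–C. With the third (Ab) lowest for first inversion: Ab, C, F.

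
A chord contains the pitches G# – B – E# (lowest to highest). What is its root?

G#, B, E# are the tones of an E# diminished triad (E#–G#–B), making E# the root.

E#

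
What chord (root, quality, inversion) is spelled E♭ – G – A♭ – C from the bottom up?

Ab major seventh, second inversion

The distinct note names are Eb, G, Ab, C. Stacked in thirds they read Ab–C–Eb–G, which is a major seventh chord on Ab.
The lowest note is Eb, the fifth of the chord, so this is second inversion (figured bass 4/3).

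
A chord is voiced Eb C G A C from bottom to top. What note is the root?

A

The distinct letter names are Eb, C, G, A. Arranged as a stack of thirds they read A–C–Eb–G, so A is the root (an A half-diminished seventh chord).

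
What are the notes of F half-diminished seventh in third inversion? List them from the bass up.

The chord tones are F–Ab–Cb–Eb. With the seventh (Eb) lowest for third inversion: Eb, F, Ab, Cb.

Eb, F, Ab, Cb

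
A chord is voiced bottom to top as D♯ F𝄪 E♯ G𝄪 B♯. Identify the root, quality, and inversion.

Reducing to letter names: D#, F##, E#, G##, B#. These stack in thirds as E#–G##–B#–D#–F## — an E# dominant ninth chord.
With the seventh (D#) in the bass, the chord is in third inversion.

E# dominant ninth, third inversion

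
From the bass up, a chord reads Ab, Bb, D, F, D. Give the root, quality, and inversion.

Bb dominant seventh, third inversion

Reducing to letter names: Ab, Bb, D, F. These stack in thirds as Bb–D–F–Ab — a Bb dominant seventh chord.
The lowest note is Ab, the seventh of the chord, so this is third inversion (figured bass 4/2).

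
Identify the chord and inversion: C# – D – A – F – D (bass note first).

D minor-major seventh, third inversion

The distinct note names are C#, D, A, F. Stacked in thirds they read D–F–A–C#, which is a minor-major seventh chord on D.
C# is the seventh of D minor-major seventh; seventh in the bass means third inversion (figured bass 4/2).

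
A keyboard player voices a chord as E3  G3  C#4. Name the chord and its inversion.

C# diminished, first inversion

Reducing to letter names: E, G, C#. These stack in thirds as C#–E–G — a C# diminished triad.
With the third (E) in the bass, the chord is in first inversion (figured bass 6).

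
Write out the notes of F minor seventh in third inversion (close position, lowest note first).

The chord tones are F–Ab–C–Eb. With the seventh (Eb) lowest for third inversion: Eb, F, Ab, C.

Eb, F, Ab, C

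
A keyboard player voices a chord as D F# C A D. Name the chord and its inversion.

The distinct note names are D, F#, C, A. Stacked in thirds they read D–F#–A–C, which is a dominant seventh chord on D.
The lowest note is D, the root of the chord, so this is root position (figured bass 7).

D dominant seventh, root position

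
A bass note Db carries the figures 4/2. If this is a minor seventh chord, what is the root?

The figures 4/2 mean the seventh of the chord is in the bass. If Db is the seventh of a minor seventh chord, the root is Eb (chord tones Eb–Gb–Bb–Db).

Eb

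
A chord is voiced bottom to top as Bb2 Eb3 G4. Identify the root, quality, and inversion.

The pitch classes Bb, Eb, G arrange in thirds as Eb–G–Bb: an Eb major triad.
The lowest note is Bb, the fifth of the chord, so this is second inversion (figured bass 6/4).

Eb major, second inversion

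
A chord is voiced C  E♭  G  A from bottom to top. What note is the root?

The distinct letter names are C, Eb, G, A. Arranged as a stack of thirds they read A–C–Eb–G, so A is the root (an A half-diminished seventh chord).

A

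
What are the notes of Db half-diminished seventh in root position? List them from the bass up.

Db, Fb, Abb, Cb

The chord tones are Db–Fb–Abb–Cb. With the root (Db) lowest for root position: Db, Fb, Abb, Cb.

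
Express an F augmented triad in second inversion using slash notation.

Second inversion of F augmented has the fifth (C#) in the bass. As a slash chord: Faug/C#.

Faug/C#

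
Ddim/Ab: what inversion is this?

Ddim/Ab means D diminished with Ab in the bass. Ab is the fifth of D diminished (D–F–Ab), so this is second inversion.

second inversion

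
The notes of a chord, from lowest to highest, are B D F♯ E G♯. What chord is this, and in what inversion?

E dominant ninth, second inversion

The pitch classes B, D, F#, E, G# arrange in thirds as E–G#–B–D–F#: an E dominant ninth chord.
With the fifth (B) in the bass, the chord is in second inversion.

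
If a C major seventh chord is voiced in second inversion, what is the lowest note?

G

In second inversion the fifth is lowest. For C major seventh (C–E–G–B) that is G.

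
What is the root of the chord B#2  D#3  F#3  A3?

B#

Reordering B#, D#, F#, A into stacked thirds gives B#–D#–F#–A; the bottom of that stack, B#, is the root.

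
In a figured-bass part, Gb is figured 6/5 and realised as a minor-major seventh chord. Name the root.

The figures 6/5 mean the third of the chord is in the bass. If Gb is the third of a minor-major seventh chord, the root is Eb (chord tones Eb–Gb–Bb–D).

Eb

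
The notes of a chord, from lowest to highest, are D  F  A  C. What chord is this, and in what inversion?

Reducing to letter names: D, F, A, C. These stack in thirds as D–F–A–C — a D minor seventh chord.
The lowest note is D, the root of the chord, so this is root position (figured bass 7).

D minor seventh, root position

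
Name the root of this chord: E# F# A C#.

The distinct letter names are E#, F#, A, C#. Arranged as a stack of thirds they read F#–A–C#–E#, so F# is the root (an F# minor-major seventh chord).

F#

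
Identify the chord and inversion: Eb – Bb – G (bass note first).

Eb major, root position

The pitch classes Eb, Bb, G arrange in thirds as Eb–G–Bb: an Eb major triad.
With the root (Eb) in the bass, the chord is in root position (figured bass 5/3).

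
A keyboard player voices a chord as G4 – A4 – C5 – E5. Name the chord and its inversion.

The pitch classes G, A, C, E arrange in thirds as A–C–E–G: an A minor seventh chord.
With the seventh (G) in the bass, the chord is in third inversion (figured bass 4/2).

A minor seventh, third inversion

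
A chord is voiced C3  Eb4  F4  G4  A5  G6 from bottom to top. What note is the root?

F

The distinct letter names are C, Eb, F, G, A. Arranged as a stack of thirds they read F–A–C–Eb–G, so F is the root (an F dominant ninth chord).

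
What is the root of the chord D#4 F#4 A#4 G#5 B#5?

G#

D#, F#, A#, G#, B# are the tones of a G# dominant ninth chord (G#–B#–D#–F#–A#), making G# the root.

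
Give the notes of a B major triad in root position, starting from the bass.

B, D#, F#

Spelling B major: B–D#–F#. In root position the root is bass, giving B, D#, F# from the bottom.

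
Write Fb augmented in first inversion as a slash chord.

Fbaug/Ab

First inversion of Fb augmented has the third (Ab) in the bass. As a slash chord: Fbaug/Ab.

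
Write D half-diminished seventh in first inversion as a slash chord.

Dø7/F

First inversion of D half-diminished seventh has the third (F) in the bass. As a slash chord: Dø7/F.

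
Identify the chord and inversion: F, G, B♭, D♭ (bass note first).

G half-diminished seventh, third inversion

The distinct note names are F, G, Bb, Db. Stacked in thirds they read G–Bb–Db–F, which is a half-diminished seventh chord on G.
With the seventh (F) in the bass, the chord is in third inversion (figured bass 4/2).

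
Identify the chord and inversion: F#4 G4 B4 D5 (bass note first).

Reducing to letter names: F#, G, B, D. These stack in thirds as G–B–D–F# — a G major seventh chord.
With the seventh (F#) in the bass, the chord is in third inversion (figured bass 4/2).

G major seventh, third inversion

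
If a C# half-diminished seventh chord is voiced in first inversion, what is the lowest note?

E

In first inversion the third is lowest. For C# half-diminished seventh (C#–E–G–B) that is E.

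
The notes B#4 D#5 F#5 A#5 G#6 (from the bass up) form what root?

Reordering B#, D#, F#, A#, G# into stacked thirds gives G#–B#–D#–F#–A#; the bottom of that stack, G#, is the root.

G#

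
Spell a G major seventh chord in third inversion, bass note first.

F#, G, B, D

G major seventh is G–B–D–F#. Third inversion puts the seventh (F#) in the bass, with the remaining tones above: F#, G, B, D.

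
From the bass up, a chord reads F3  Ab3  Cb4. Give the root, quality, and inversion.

F diminished, root position

The pitch classes F, Ab, Cb arrange in thirds as F–Ab–Cb: an F diminished triad.
F is the root of F diminished; root in the bass means root position (figured bass 5/3).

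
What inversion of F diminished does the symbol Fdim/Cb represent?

second inversion

Fdim/Cb means F diminished with Cb in the bass. Cb is the fifth of F diminished (F–Ab–Cb), so this is second inversion.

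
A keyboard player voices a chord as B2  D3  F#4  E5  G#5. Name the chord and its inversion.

The pitch classes B, D, F#, E, G# arrange in thirds as E–G#–B–D–F#: an E dominant ninth chord.
With the fifth (B) in the bass, the chord is in second inversion.

E dominant ninth, second inversion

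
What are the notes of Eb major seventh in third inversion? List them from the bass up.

D, Eb, G, Bb

Eb major seventh is Eb–G–Bb–D. Third inversion puts the seventh (D) in the bass, with the remaining tones above: D, Eb, G, Bb.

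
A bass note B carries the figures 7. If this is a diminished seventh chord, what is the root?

B

The figures 7 mean the root of the chord is in the bass. If B is the root of a diminished seventh chord, the root is B (chord tones B–D–F–Ab).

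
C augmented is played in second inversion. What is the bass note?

G#

The fifth of C augmented (C–E–G#) is G#; that is the bass in second inversion.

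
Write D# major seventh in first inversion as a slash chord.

First inversion of D# major seventh has the third (F##) in the bass. As a slash chord: D#maj7/F##.

D#maj7/F##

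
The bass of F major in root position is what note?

F

F major is F–A–C. Root position places the root in the bass: F.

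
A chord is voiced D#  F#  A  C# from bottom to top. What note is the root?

D#

The distinct letter names are D#, F#, A, C#. Arranged as a stack of thirds they read D#–F#–A–C#, so D# is the root (a D# half-diminished seventh chord).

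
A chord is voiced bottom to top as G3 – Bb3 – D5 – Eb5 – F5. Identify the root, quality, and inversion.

Eb major ninth, first inversion

The distinct note names are G, Bb, D, Eb, F. Stacked in thirds they read Eb–G–Bb–D–F, which is a major ninth chord on Eb.
The lowest note is G, the third of the chord, so this is first inversion.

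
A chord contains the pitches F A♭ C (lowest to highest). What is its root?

F

F, Ab, C are the tones of an F minor triad (F–Ab–C), making F the root.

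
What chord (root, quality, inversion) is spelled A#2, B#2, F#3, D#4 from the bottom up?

B# half-diminished seventh, third inversion

The distinct note names are A#, B#, F#, D#. Stacked in thirds they read B#–D#–F#–A#, which is a half-diminished seventh chord on B#.
A# is the seventh of B# half-diminished seventh; seventh in the bass means third inversion (figured bass 4/2).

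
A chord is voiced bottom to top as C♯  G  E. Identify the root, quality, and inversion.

C# diminished, root position

Reducing to letter names: C#, G, E. These stack in thirds as C#–E–G — a C# diminished triad.
The lowest note is C#, the root of the chord, so this is root position (figured bass 5/3).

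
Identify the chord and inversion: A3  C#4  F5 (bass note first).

The distinct note names are A, C#, F. Stacked in thirds they read F–A–C#, which is an augmented triad on F.
With the third (A) in the bass, the chord is in first inversion (figured bass 6).

F augmented, first inversion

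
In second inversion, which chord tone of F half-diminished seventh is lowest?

Cb

The fifth of F half-diminished seventh (F–Ab–Cb–Eb) is Cb; that is the bass in second inversion.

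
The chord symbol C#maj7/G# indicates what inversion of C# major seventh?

second inversion

C#maj7/G# means C# major seventh with G# in the bass. G# is the fifth of C# major seventh (C#–E#–G#–B#), so this is second inversion.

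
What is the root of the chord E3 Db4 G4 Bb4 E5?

E

Reordering E, Db, G, Bb into stacked thirds gives E–G–Bb–Db; the bottom of that stack, E, is the root.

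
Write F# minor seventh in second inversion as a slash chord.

Second inversion of F# minor seventh has the fifth (C#) in the bass. As a slash chord: F#m7/C#.

F#m7/C#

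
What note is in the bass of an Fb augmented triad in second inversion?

C

In second inversion the fifth is lowest. For Fb augmented (Fb–Ab–C) that is C.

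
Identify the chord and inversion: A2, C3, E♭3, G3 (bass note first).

A half-diminished seventh, root position

The distinct note names are A, C, Eb, G. Stacked in thirds they read A–C–Eb–G, which is a half-diminished seventh chord on A.
A is the root of A half-diminished seventh; root in the bass means root position (figured bass 7).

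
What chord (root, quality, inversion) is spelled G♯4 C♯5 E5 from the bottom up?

Reducing to letter names: G#, C#, E. These stack in thirds as C#–E–G# — a C# minor triad.
The lowest note is G#, the fifth of the chord, so this is second inversion (figured bass 6/4).

C# minor, second inversion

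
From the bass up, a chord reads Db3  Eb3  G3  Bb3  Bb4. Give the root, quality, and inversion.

Eb dominant seventh, third inversion

The distinct note names are Db, Eb, G, Bb. Stacked in thirds they read Eb–G–Bb–Db, which is a dominant seventh chord on Eb.
Db is the seventh of Eb dominant seventh; seventh in the bass means third inversion (figured bass 4/2).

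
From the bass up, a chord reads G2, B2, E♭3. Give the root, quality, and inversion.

The pitch classes G, B, Eb arrange in thirds as Eb–G–B: an Eb augmented triad.
With the third (G) in the bass, the chord is in first inversion (figured bass 6).

Eb augmented, first inversion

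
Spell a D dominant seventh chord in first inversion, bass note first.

D dominant seventh is D–F#–A–C. First inversion puts the third (F#) in the bass, with the remaining tones above: F#, A, C, D.

F#, A, C, D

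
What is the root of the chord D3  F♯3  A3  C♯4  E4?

D, F#, A, C#, E are the tones of a D major ninth chord (D–F#–A–C#–E), making D the root.

D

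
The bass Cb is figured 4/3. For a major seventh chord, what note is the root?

Fb

The figures 4/3 mean the fifth of the chord is in the bass. If Cb is the fifth of a major seventh chord, the root is Fb (chord tones Fb–Ab–Cb–Eb).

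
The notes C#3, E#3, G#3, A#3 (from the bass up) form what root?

A#

The distinct letter names are C#, E#, G#, A#. Arranged as a stack of thirds they read A#–C#–E#–G#, so A# is the root (an A# minor seventh chord).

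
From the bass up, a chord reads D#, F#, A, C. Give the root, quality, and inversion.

The distinct note names are D#, F#, A, C. Stacked in thirds they read D#–F#–A–C, which is a diminished seventh chord on D#.
D# is the root of D# diminished seventh; root in the bass means root position (figured bass 7).

D# diminished seventh, root position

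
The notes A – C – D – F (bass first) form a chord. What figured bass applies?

The notes A, C, D, F stack in thirds as D–F–A–C — a D minor seventh chord. The bass A is the fifth, so this is second inversion: figured 4/3.

4/3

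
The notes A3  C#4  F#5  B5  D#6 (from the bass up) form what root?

The distinct letter names are A, C#, F#, B, D#. Arranged as a stack of thirds they read B–D#–F#–A–C#, so B is the root (a B dominant ninth chord).

B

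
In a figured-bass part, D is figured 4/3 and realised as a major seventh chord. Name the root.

The figures 4/3 mean the fifth of the chord is in the bass. If D is the fifth of a major seventh chord, the root is G (chord tones G–B–D–F#).

G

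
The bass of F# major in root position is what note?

F#

The root of F# major (F#–A#–C#) is F#; that is the bass in root position.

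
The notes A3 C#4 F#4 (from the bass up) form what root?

Reordering A, C#, F# into stacked thirds gives F#–A–C#; the bottom of that stack, F#, is the root.

F#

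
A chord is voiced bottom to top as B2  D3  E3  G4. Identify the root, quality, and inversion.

E minor seventh, second inversion

Reducing to letter names: B, D, E, G. These stack in thirds as E–G–B–D — an E minor seventh chord.
B is the fifth of E minor seventh; fifth in the bass means second inversion (figured bass 4/3).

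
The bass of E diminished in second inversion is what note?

E diminished is E–G–Bb. Second inversion places the fifth in the bass: Bb.

Bb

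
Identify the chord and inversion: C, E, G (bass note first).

C major, root position

The distinct note names are C, E, G. Stacked in thirds they read C–E–G, which is a major triad on C.
With the root (C) in the bass, the chord is in root position (figured bass 5/3).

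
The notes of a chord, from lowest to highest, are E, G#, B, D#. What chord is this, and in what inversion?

The distinct note names are E, G#, B, D#. Stacked in thirds they read E–G#–B–D#, which is a major seventh chord on E.
The lowest note is E, the root of the chord, so this is root position (figured bass 7).

E major seventh, root position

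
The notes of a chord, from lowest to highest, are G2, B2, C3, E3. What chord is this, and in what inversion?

Reducing to letter names: G, B, C, E. These stack in thirds as C–E–G–B — a C major seventh chord.
G is the fifth of C major seventh; fifth in the bass means second inversion (figured bass 4/3).

C major seventh, second inversion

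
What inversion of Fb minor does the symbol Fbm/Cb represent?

second inversion

Fbm/Cb means Fb minor with Cb in the bass. Cb is the fifth of Fb minor (Fb–Abb–Cb), so this is second inversion.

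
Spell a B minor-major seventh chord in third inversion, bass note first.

Spelling B minor-major seventh: B–D–F#–A#. In third inversion the seventh is bass, giving A#, B, D, F# from the bottom.

A#, B, D, F#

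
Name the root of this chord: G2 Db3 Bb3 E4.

E

The distinct letter names are G, Db, Bb, E. Arranged as a stack of thirds they read E–G–Bb–Db, so E is the root (an E diminished seventh chord).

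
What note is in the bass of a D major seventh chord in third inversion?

The seventh of D major seventh (D–F#–A–C#) is C#; that is the bass in third inversion.

C#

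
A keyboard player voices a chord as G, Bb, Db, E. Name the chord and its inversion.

Reducing to letter names: G, Bb, Db, E. These stack in thirds as E–G–Bb–Db — an E diminished seventh chord.
G is the third of E diminished seventh; third in the bass means first inversion (figured bass 6/5).

E diminished seventh, first inversion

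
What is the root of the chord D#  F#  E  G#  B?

Reordering D#, F#, E, G#, B into stacked thirds gives E–G#–B–D#–F#; the bottom of that stack, E, is the root.

E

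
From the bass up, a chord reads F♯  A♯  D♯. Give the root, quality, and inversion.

The pitch classes F#, A#, D# arrange in thirds as D#–F#–A#: a D# minor triad.
With the third (F#) in the bass, the chord is in first inversion (figured bass 6).

D# minor, first inversion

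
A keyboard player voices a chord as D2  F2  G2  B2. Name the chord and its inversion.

The pitch classes D, F, G, B arrange in thirds as G–B–D–F: a G dominant seventh chord.
With the fifth (D) in the bass, the chord is in second inversion (figured bass 4/3).

G dominant seventh, second inversion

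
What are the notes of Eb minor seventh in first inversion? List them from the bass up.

Gb, Bb, Db, Eb

Spelling Eb minor seventh: Eb–Gb–Bb–Db. In first inversion the third is bass, giving Gb, Bb, Db, Eb from the bottom.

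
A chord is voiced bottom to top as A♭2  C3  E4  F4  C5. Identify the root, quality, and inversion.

F minor-major seventh, first inversion

The pitch classes Ab, C, E, F arrange in thirds as F–Ab–C–E: an F minor-major seventh chord.
Ab is the third of F minor-major seventh; third in the bass means first inversion (figured bass 6/5).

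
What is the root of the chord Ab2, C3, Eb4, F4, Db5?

Db

The distinct letter names are Ab, C, Eb, F, Db. Arranged as a stack of thirds they read Db–F–Ab–C–Eb, so Db is the root (a Db major ninth chord).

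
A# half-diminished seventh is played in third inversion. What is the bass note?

G#

The seventh of A# half-diminished seventh (A#–C#–E–G#) is G#; that is the bass in third inversion.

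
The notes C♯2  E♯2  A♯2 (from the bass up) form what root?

A#

Reordering C#, E#, A# into stacked thirds gives A#–C#–E#; the bottom of that stack, A#, is the root.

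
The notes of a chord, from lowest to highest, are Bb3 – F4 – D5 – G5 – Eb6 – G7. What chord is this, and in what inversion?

Reducing to letter names: Bb, F, D, G, Eb. These stack in thirds as Eb–G–Bb–D–F — an Eb major ninth chord.
With the fifth (Bb) in the bass, the chord is in second inversion.

Eb major ninth, second inversion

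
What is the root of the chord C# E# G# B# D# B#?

The distinct letter names are C#, E#, G#, B#, D#. Arranged as a stack of thirds they read C#–E#–G#–B#–D#, so C# is the root (a C# major ninth chord).

C#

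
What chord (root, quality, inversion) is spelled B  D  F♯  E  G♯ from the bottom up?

E dominant ninth, second inversion

The pitch classes B, D, F#, E, G# arrange in thirds as E–G#–B–D–F#: an E dominant ninth chord.
With the fifth (B) in the bass, the chord is in second inversion.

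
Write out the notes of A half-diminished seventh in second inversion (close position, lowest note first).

Eb, G, A, C

The chord tones are A–C–Eb–G. With the fifth (Eb) lowest for second inversion: Eb, G, A, C.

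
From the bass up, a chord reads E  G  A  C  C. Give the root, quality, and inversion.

The pitch classes E, G, A, C arrange in thirds as A–C–E–G: an A minor seventh chord.
The lowest note is E, the fifth of the chord, so this is second inversion (figured bass 4/3).

A minor seventh, second inversion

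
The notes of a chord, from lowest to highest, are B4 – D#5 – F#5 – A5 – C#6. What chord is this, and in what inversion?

Reducing to letter names: B, D#, F#, A, C#. These stack in thirds as B–D#–F#–A–C# — a B dominant ninth chord.
B is the root of B dominant ninth; root in the bass means root position.

B dominant ninth, root position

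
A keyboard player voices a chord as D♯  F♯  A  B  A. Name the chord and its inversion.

The distinct note names are D#, F#, A, B. Stacked in thirds they read B–D#–F#–A, which is a dominant seventh chord on B.
The lowest note is D#, the third of the chord, so this is first inversion (figured bass 6/5).

B dominant seventh, first inversion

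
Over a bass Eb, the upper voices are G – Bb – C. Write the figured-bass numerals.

6/5

The notes Eb, G, Bb, C stack in thirds as C–Eb–G–Bb — a C minor seventh chord. The bass Eb is the third, so this is first inversion: figured 6/5.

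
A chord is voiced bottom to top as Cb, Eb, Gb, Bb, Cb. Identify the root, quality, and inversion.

The distinct note names are Cb, Eb, Gb, Bb. Stacked in thirds they read Cb–Eb–Gb–Bb, which is a major seventh chord on Cb.
With the root (Cb) in the bass, the chord is in root position (figured bass 7).

Cb major seventh, root position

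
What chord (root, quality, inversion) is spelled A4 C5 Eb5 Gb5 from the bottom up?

Reducing to letter names: A, C, Eb, Gb. These stack in thirds as A–C–Eb–Gb — an A diminished seventh chord.
With the root (A) in the bass, the chord is in root position (figured bass 7).

A diminished seventh, root position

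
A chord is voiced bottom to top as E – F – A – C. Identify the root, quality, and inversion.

F major seventh, third inversion

The distinct note names are E, F, A, C. Stacked in thirds they read F–A–C–E, which is a major seventh chord on F.
The lowest note is E, the seventh of the chord, so this is third inversion (figured bass 4/2).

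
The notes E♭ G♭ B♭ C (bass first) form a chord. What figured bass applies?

6/5

The notes Eb, Gb, Bb, C stack in thirds as C–Eb–Gb–Bb — a C half-diminished seventh chord. The bass Eb is the third, so this is first inversion: figured 6/5.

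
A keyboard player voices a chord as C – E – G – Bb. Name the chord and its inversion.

C dominant seventh, root position

The pitch classes C, E, G, Bb arrange in thirds as C–E–G–Bb: a C dominant seventh chord.
The lowest note is C, the root of the chord, so this is root position (figured bass 7).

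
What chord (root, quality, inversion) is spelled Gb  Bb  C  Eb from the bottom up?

The distinct note names are Gb, Bb, C, Eb. Stacked in thirds they read C–Eb–Gb–Bb, which is a half-diminished seventh chord on C.
The lowest note is Gb, the fifth of the chord, so this is second inversion (figured bass 4/3).

C half-diminished seventh, second inversion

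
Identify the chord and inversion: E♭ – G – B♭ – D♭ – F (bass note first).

The distinct note names are Eb, G, Bb, Db, F. Stacked in thirds they read Eb–G–Bb–Db–F, which is a dominant ninth chord on Eb.
The lowest note is Eb, the root of the chord, so this is root position.

Eb dominant ninth, root position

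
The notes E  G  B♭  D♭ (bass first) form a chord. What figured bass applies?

7

The notes E, G, Bb, Db stack in thirds as E–G–Bb–Db — an E diminished seventh chord. The bass E is the root, so this is root position: figured 7.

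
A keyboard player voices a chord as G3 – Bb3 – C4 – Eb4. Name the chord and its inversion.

C minor seventh, second inversion

Reducing to letter names: G, Bb, C, Eb. These stack in thirds as C–Eb–G–Bb — a C minor seventh chord.
G is the fifth of C minor seventh; fifth in the bass means second inversion (figured bass 4/3).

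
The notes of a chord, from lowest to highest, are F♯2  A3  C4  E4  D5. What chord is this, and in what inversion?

D dominant ninth, first inversion

The pitch classes F#, A, C, E, D arrange in thirds as D–F#–A–C–E: a D dominant ninth chord.
F# is the third of D dominant ninth; third in the bass means first inversion.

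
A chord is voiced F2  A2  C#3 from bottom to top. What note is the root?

F

Reordering F, A, C# into stacked thirds gives F–A–C#; the bottom of that stack, F, is the root.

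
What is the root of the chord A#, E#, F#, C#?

Reordering A#, E#, F#, C# into stacked thirds gives F#–A#–C#–E#; the bottom of that stack, F#, is the root.

F#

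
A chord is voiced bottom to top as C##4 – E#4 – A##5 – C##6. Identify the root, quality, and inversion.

A## diminished, first inversion

The distinct note names are C##, E#, A##. Stacked in thirds they read A##–C##–E#, which is a diminished triad on A##.
C## is the third of A## diminished; third in the bass means first inversion (figured bass 6).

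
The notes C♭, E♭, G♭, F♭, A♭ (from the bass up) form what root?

Fb

Cb, Eb, Gb, Fb, Ab are the tones of an Fb major ninth chord (Fb–Ab–Cb–Eb–Gb), making Fb the root.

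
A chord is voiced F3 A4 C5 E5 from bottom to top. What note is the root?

Reordering F, A, C, E into stacked thirds gives F–A–C–E; the bottom of that stack, F, is the root.

F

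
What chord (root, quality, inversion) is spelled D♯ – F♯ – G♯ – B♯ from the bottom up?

The pitch classes D#, F#, G#, B# arrange in thirds as G#–B#–D#–F#: a G# dominant seventh chord.
D# is the fifth of G# dominant seventh; fifth in the bass means second inversion (figured bass 4/3).

G# dominant seventh, second inversion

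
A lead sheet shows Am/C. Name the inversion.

first inversion

Am/C means A minor with C in the bass. C is the third of A minor (A–C–E), so this is first inversion.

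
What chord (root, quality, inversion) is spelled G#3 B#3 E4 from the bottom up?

The distinct note names are G#, B#, E. Stacked in thirds they read E–G#–B#, which is an augmented triad on E.
G# is the third of E augmented; third in the bass means first inversion (figured bass 6).

E augmented, first inversion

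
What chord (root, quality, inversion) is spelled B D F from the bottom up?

The distinct note names are B, D, F. Stacked in thirds they read B–D–F, which is a diminished triad on B.
The lowest note is B, the root of the chord, so this is root position (figured bass 5/3).

B diminished, root position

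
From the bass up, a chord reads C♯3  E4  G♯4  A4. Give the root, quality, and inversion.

Reducing to letter names: C#, E, G#, A. These stack in thirds as A–C#–E–G# — an A major seventh chord.
The lowest note is C#, the third of the chord, so this is first inversion (figured bass 6/5).

A major seventh, first inversion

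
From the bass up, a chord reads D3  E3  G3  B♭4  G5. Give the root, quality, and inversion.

Reducing to letter names: D, E, G, Bb. These stack in thirds as E–G–Bb–D — an E half-diminished seventh chord.
With the seventh (D) in the bass, the chord is in third inversion (figured bass 4/2).

E half-diminished seventh, third inversion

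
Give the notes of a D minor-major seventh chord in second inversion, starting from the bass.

The chord tones are D–F–A–C#. With the fifth (A) lowest for second inversion: A, C#, D, F.

A, C#, D, F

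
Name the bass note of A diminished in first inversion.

A diminished is A–C–Eb. First inversion places the third in the bass: C.

C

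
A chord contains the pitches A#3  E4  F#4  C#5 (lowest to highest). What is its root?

The distinct letter names are A#, E, F#, C#. Arranged as a stack of thirds they read F#–A#–C#–E, so F# is the root (an F# dominant seventh chord).

F#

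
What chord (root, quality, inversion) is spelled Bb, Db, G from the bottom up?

G diminished, first inversion

The distinct note names are Bb, Db, G. Stacked in thirds they read G–Bb–Db, which is a diminished triad on G.
Bb is the third of G diminished; third in the bass means first inversion (figured bass 6).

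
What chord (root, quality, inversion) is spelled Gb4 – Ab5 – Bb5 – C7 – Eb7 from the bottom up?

The distinct note names are Gb, Ab, Bb, C, Eb. Stacked in thirds they read Ab–C–Eb–Gb–Bb, which is a dominant ninth chord on Ab.
Gb is the seventh of Ab dominant ninth; seventh in the bass means third inversion.

Ab dominant ninth, third inversion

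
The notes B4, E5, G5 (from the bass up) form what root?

E

The distinct letter names are B, E, G. Arranged as a stack of thirds they read E–G–B, so E is the root (an E minor triad).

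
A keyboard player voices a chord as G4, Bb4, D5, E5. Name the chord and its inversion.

The pitch classes G, Bb, D, E arrange in thirds as E–G–Bb–D: an E half-diminished seventh chord.
With the third (G) in the bass, the chord is in first inversion (figured bass 6/5).

E half-diminished seventh, first inversion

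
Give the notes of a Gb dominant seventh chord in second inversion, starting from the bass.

Db, Fb, Gb, Bb

The chord tones are Gb–Bb–Db–Fb. With the fifth (Db) lowest for second inversion: Db, Fb, Gb, Bb.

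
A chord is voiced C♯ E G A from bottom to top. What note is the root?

A

The distinct letter names are C#, E, G, A. Arranged as a stack of thirds they read A–C#–E–G, so A is the root (an A dominant seventh chord).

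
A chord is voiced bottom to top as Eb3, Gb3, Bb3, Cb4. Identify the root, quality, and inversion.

Cb major seventh, first inversion

Reducing to letter names: Eb, Gb, Bb, Cb. These stack in thirds as Cb–Eb–Gb–Bb — a Cb major seventh chord.
Eb is the third of Cb major seventh; third in the bass means first inversion (figured bass 6/5).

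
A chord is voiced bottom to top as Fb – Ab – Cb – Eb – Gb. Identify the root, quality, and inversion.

The pitch classes Fb, Ab, Cb, Eb, Gb arrange in thirds as Fb–Ab–Cb–Eb–Gb: an Fb major ninth chord.
With the root (Fb) in the bass, the chord is in root position.

Fb major ninth, root position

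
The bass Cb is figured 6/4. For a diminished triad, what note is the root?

F

The figures 6/4 mean the fifth of the chord is in the bass. If Cb is the fifth of a diminished triad, the root is F (chord tones F–Ab–Cb).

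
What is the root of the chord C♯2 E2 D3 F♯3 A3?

D

Reordering C#, E, D, F#, A into stacked thirds gives D–F#–A–C#–E; the bottom of that stack, D, is the root.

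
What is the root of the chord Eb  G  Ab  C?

Ab

Eb, G, Ab, C are the tones of an Ab major seventh chord (Ab–C–Eb–G), making Ab the root.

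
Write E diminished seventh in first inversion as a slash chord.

Edim7/G

First inversion of E diminished seventh has the third (G) in the bass. As a slash chord: Edim7/G.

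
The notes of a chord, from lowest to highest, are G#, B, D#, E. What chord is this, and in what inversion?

Reducing to letter names: G#, B, D#, E. These stack in thirds as E–G#–B–D# — an E major seventh chord.
With the third (G#) in the bass, the chord is in first inversion (figured bass 6/5).

E major seventh, first inversion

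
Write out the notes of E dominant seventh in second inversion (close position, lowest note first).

B, D, E, G#

E dominant seventh is E–G#–B–D. Second inversion puts the fifth (B) in the bass, with the remaining tones above: B, D, E, G#.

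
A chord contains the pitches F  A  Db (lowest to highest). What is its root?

The distinct letter names are F, A, Db. Arranged as a stack of thirds they read Db–F–A, so Db is the root (a Db augmented triad).

Db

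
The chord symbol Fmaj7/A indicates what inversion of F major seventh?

first inversion

Fmaj7/A means F major seventh with A in the bass. A is the third of F major seventh (F–A–C–E), so this is first inversion.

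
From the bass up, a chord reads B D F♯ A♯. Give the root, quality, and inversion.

B minor-major seventh, root position

Reducing to letter names: B, D, F#, A#. These stack in thirds as B–D–F#–A# — a B minor-major seventh chord.
With the root (B) in the bass, the chord is in root position (figured bass 7).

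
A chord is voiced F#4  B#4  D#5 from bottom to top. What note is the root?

Reordering F#, B#, D# into stacked thirds gives B#–D#–F#; the bottom of that stack, B#, is the root.

B#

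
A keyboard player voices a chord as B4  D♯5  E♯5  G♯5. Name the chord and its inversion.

E# half-diminished seventh, second inversion

Reducing to letter names: B, D#, E#, G#. These stack in thirds as E#–G#–B–D# — an E# half-diminished seventh chord.
With the fifth (B) in the bass, the chord is in second inversion (figured bass 4/3).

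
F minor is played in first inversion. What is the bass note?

Ab

In first inversion the third is lowest. For F minor (F–Ab–C) that is Ab.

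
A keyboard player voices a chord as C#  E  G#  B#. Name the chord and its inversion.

Reducing to letter names: C#, E, G#, B#. These stack in thirds as C#–E–G#–B# — a C# minor-major seventh chord.
With the root (C#) in the bass, the chord is in root position (figured bass 7).

C# minor-major seventh, root position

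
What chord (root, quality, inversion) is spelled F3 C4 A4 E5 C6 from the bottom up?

F major seventh, root position

Reducing to letter names: F, C, A, E. These stack in thirds as F–A–C–E — an F major seventh chord.
F is the root of F major seventh; root in the bass means root position (figured bass 7).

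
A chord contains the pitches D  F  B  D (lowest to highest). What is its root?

The distinct letter names are D, F, B. Arranged as a stack of thirds they read B–D–F, so B is the root (a B diminished triad).

B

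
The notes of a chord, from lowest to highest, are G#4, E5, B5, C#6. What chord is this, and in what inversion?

C# minor seventh, second inversion

Reducing to letter names: G#, E, B, C#. These stack in thirds as C#–E–G#–B — a C# minor seventh chord.
G# is the fifth of C# minor seventh; fifth in the bass means second inversion (figured bass 4/3).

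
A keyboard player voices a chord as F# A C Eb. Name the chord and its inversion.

F# diminished seventh, root position

Reducing to letter names: F#, A, C, Eb. These stack in thirds as F#–A–C–Eb — an F# diminished seventh chord.
F# is the root of F# diminished seventh; root in the bass means root position (figured bass 7).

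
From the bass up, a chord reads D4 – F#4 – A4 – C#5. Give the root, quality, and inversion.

The pitch classes D, F#, A, C# arrange in thirds as D–F#–A–C#: a D major seventh chord.
With the root (D) in the bass, the chord is in root position (figured bass 7).

D major seventh, root position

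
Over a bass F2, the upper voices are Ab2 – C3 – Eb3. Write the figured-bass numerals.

The notes F, Ab, C, Eb stack in thirds as F–Ab–C–Eb — an F minor seventh chord. The bass F is the root, so this is root position: figured 7.

7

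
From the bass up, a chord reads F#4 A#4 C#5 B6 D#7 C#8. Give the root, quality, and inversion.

B major ninth, second inversion

The distinct note names are F#, A#, C#, B, D#. Stacked in thirds they read B–D#–F#–A#–C#, which is a major ninth chord on B.
The lowest note is F#, the fifth of the chord, so this is second inversion.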